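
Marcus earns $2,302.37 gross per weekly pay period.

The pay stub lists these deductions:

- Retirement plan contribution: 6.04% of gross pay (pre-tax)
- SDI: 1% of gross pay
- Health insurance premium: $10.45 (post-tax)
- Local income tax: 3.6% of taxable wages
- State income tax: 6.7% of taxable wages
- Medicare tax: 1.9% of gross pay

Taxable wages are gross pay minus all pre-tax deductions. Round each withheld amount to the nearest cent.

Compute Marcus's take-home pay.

$1,863.27

Retirement plan contribution: $2,302.37 × 0.0604 = $139.06
Taxable wages = $2,302.37 − $139.06 = $2,163.31
State income tax: $2,163.31 × 0.067 = $144.94
Local income tax: $2,163.31 × 0.036 = $77.88
SDI: $2,302.37 × 0.01 = $23.02
Medicare tax: $2,302.37 × 0.019 = $43.75
Health insurance premium: $10.45
Total deductions = $139.06 + $144.94 + $77.88 + $23.02 + $43.75 + $10.45 = $439.10
Net pay = $2,302.37 − $439.10 = $1,863.27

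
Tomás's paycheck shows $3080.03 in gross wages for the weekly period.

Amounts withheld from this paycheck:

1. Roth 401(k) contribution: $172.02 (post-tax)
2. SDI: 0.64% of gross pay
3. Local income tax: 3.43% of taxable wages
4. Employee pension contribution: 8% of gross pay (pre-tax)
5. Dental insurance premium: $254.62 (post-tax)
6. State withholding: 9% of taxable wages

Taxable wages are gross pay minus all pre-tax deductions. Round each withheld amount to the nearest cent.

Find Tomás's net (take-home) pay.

Employee pension contribution: $3080.03 × 0.08 = $246.40
Taxable wages = $3080.03 − $246.40 = $2833.63
Local income tax: $2833.63 × 0.0343 = $97.19
State withholding: $2833.63 × 0.09 = $255.03
SDI: $3080.03 × 0.0064 = $19.71
Dental insurance premium: $254.62
Roth 401(k) contribution: $172.02
Total deductions = $246.40 + $97.19 + $255.03 + $19.71 + $254.62 + $172.02 = $1044.97
Net pay = $3080.03 − $1044.97 = $2035.06

$2035.06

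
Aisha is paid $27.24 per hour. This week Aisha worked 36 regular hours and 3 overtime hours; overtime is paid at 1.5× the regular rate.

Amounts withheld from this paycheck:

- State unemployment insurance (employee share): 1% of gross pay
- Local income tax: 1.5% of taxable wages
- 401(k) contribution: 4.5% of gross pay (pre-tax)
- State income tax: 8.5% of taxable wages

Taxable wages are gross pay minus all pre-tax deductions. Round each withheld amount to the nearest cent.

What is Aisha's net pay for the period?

Regular pay: 36 × $27.24 = $980.64
Overtime pay: 3 × $27.24 × 1.5 = $122.58
Gross pay = $980.64 + $122.58 = $1,103.22
401(k) contribution: $1,103.22 × 0.045 = $49.64
Taxable wages = $1,103.22 − $49.64 = $1,053.58
State income tax: $1,053.58 × 0.085 = $89.55
Local income tax: $1,053.58 × 0.015 = $15.80
State unemployment insurance (employee share): $1,103.22 × 0.01 = $11.03
Total deductions = $49.64 + $89.55 + $15.80 + $11.03 = $166.02
Net pay = $1,103.22 − $166.02 = $937.20

$937.20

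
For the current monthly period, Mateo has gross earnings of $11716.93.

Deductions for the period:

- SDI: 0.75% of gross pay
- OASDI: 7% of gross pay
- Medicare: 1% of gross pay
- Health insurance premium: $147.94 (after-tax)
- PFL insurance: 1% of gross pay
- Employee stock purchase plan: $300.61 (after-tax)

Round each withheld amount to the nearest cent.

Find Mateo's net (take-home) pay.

SDI: $11716.93 × 0.0075 = $87.88
Medicare: $11716.93 × 0.01 = $117.17
PFL insurance: $11716.93 × 0.01 = $117.17
OASDI: $11716.93 × 0.07 = $820.19
Employee stock purchase plan: $300.61
Health insurance premium: $147.94
Total deductions = $87.88 + $117.17 + $117.17 + $820.19 + $300.61 + $147.94 = $1590.96
Net pay = $11716.93 − $1590.96 = $10125.97

$10125.97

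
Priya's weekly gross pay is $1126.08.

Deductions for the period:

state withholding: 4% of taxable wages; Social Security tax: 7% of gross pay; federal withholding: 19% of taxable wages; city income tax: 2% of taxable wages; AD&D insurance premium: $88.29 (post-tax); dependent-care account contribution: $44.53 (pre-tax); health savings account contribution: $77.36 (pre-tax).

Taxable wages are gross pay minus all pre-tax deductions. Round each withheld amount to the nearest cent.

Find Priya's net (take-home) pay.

$586.02

Dependent-care account contribution: $44.53
Health savings account contribution: $77.36
Pre-tax total = $44.53 + $77.36 = $121.89
Taxable wages = $1126.08 − $121.89 = $1004.19
City income tax: $1004.19 × 0.02 = $20.08
Federal withholding: $1004.19 × 0.19 = $190.80
State withholding: $1004.19 × 0.04 = $40.17
Social Security tax: $1126.08 × 0.07 = $78.83
AD&D insurance premium: $88.29
Total deductions = $44.53 + $77.36 + $20.08 + $190.80 + $40.17 + $78.83 + $88.29 = $540.06
Net pay = $1126.08 − $540.06 = $586.02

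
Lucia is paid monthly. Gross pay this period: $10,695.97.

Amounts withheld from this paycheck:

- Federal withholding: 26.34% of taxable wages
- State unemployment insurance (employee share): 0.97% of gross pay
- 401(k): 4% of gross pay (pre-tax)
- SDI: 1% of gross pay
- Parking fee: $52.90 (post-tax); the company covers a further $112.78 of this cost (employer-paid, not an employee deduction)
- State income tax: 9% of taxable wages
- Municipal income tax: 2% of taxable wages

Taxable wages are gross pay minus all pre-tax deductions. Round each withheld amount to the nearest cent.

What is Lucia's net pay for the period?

$6,170.40

401(k): $10,695.97 × 0.04 = $427.84
Taxable wages = $10,695.97 − $427.84 = $10,268.13
State income tax: $10,268.13 × 0.09 = $924.13
Municipal income tax: $10,268.13 × 0.02 = $205.36
Federal withholding: $10,268.13 × 0.2634 = $2,704.63
SDI: $10,695.97 × 0.01 = $106.96
State unemployment insurance (employee share): $10,695.97 × 0.0097 = $103.75
Parking fee: $52.90
(Employer's $112.78 toward parking fee is not withheld from the employee.)
Total deductions = $427.84 + $924.13 + $205.36 + $2,704.63 + $106.96 + $103.75 + $52.90 = $4,525.57
Net pay = $10,695.97 − $4,525.57 = $6,170.40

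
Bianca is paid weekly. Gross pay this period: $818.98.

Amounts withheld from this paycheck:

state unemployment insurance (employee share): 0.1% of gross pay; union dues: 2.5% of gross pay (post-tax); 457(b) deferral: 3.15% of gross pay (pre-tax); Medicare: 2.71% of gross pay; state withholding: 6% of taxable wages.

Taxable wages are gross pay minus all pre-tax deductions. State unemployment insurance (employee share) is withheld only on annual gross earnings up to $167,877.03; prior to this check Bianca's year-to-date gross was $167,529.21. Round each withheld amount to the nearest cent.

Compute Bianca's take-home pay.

$702.58

457(b) deferral: $818.98 × 0.0315 = $25.80
Taxable wages = $818.98 − $25.80 = $793.18
State withholding: $793.18 × 0.06 = $47.59
State unemployment insurance (employee share): only $167,877.03 − $167,529.21 = $347.82 of this check is subject → $347.82 × 0.001 = $0.35
Medicare: $818.98 × 0.0271 = $22.19
Union dues: $818.98 × 0.025 = $20.47
Total deductions = $25.80 + $47.59 + $0.35 + $22.19 + $20.47 = $116.40
Net pay = $818.98 − $116.40 = $702.58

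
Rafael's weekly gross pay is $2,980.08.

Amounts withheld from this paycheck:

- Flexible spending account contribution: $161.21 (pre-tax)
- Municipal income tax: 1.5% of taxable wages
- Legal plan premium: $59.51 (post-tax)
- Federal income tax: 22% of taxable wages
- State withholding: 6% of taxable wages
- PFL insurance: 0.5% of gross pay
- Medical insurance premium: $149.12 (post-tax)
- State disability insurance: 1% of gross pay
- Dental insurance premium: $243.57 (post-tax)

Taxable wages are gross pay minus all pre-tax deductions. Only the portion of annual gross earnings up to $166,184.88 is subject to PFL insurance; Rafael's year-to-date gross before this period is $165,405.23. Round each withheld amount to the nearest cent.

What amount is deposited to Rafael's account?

Flexible spending account contribution: $161.21
Taxable wages = $2,980.08 − $161.21 = $2,818.87
Federal income tax: $2,818.87 × 0.22 = $620.15
State withholding: $2,818.87 × 0.06 = $169.13
Municipal income tax: $2,818.87 × 0.015 = $42.28
State disability insurance: $2,980.08 × 0.01 = $29.80
PFL insurance: only $166,184.88 − $165,405.23 = $779.65 of this check is subject → $779.65 × 0.005 = $3.90
Dental insurance premium: $243.57
Legal plan premium: $59.51
Medical insurance premium: $149.12
Total deductions = $161.21 + $620.15 + $169.13 + $42.28 + $29.80 + $3.90 + $243.57 + $59.51 + $149.12 = $1,478.67
Net pay = $2,980.08 − $1,478.67 = $1,501.41

$1,501.41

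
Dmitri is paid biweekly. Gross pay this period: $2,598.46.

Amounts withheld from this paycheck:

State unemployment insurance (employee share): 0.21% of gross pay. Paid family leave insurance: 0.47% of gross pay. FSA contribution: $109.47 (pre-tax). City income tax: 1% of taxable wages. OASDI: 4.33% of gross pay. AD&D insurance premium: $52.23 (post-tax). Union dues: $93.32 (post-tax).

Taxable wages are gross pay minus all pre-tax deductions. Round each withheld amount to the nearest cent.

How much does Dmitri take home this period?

FSA contribution: $109.47
Taxable wages = $2,598.46 − $109.47 = $2,488.99
City income tax: $2,488.99 × 0.01 = $24.89
State unemployment insurance (employee share): $2,598.46 × 0.0021 = $5.46
Paid family leave insurance: $2,598.46 × 0.0047 = $12.21
OASDI: $2,598.46 × 0.0433 = $112.51
AD&D insurance premium: $52.23
Union dues: $93.32
Total deductions = $109.47 + $24.89 + $5.46 + $12.21 + $112.51 + $52.23 + $93.32 = $410.09
Net pay = $2,598.46 − $410.09 = $2,188.37

$2,188.37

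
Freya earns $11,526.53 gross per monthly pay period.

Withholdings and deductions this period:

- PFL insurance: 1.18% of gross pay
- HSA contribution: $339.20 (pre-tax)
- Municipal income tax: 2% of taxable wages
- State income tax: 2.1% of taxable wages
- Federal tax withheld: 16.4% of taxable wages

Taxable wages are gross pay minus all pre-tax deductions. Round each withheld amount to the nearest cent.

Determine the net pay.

$8,757.92

HSA contribution: $339.20
Taxable wages = $11,526.53 − $339.20 = $11,187.33
State income tax: $11,187.33 × 0.021 = $234.93
Municipal income tax: $11,187.33 × 0.02 = $223.75
Federal tax withheld: $11,187.33 × 0.164 = $1,834.72
PFL insurance: $11,526.53 × 0.0118 = $136.01
Total deductions = $339.20 + $234.93 + $223.75 + $1,834.72 + $136.01 = $2,768.61
Net pay = $11,526.53 − $2,768.61 = $8,757.92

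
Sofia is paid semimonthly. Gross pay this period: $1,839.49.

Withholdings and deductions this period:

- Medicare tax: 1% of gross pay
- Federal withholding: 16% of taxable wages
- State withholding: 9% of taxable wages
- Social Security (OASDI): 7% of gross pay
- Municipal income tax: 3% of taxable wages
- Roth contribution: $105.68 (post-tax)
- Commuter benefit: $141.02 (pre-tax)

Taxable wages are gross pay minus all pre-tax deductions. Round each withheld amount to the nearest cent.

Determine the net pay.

$970.07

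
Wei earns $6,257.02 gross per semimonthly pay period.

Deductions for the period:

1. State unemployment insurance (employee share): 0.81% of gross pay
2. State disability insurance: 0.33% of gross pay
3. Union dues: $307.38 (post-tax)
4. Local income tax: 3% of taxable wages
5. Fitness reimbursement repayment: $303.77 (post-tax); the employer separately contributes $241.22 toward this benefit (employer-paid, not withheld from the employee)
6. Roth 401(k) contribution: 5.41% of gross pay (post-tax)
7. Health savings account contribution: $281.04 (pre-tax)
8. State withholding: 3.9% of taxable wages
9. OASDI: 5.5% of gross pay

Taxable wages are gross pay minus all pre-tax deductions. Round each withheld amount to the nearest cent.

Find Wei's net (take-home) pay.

$4,198.52

Health savings account contribution: $281.04
Taxable wages = $6,257.02 − $281.04 = $5,975.98
Local income tax: $5,975.98 × 0.03 = $179.28
State withholding: $5,975.98 × 0.039 = $233.06
OASDI: $6,257.02 × 0.055 = $344.14
State unemployment insurance (employee share): $6,257.02 × 0.0081 = $50.68
State disability insurance: $6,257.02 × 0.0033 = $20.65
Union dues: $307.38
Roth 401(k) contribution: $6,257.02 × 0.0541 = $338.50
Fitness reimbursement repayment: $303.77
(Employer's $241.22 toward fitness reimbursement repayment is not withheld from the employee.)
Total deductions = $281.04 + $179.28 + $233.06 + $344.14 + $50.68 + $20.65 + $307.38 + $338.50 + $303.77 = $2,058.50
Net pay = $6,257.02 − $2,058.50 = $4,198.52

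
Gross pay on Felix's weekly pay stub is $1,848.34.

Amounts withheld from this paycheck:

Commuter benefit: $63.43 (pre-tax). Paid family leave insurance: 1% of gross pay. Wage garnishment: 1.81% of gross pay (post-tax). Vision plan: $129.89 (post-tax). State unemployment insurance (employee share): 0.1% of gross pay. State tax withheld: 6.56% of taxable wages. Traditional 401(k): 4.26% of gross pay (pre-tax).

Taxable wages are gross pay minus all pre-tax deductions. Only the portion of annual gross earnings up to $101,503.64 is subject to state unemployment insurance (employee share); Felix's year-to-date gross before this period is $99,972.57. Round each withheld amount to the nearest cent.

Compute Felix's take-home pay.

$1,410.90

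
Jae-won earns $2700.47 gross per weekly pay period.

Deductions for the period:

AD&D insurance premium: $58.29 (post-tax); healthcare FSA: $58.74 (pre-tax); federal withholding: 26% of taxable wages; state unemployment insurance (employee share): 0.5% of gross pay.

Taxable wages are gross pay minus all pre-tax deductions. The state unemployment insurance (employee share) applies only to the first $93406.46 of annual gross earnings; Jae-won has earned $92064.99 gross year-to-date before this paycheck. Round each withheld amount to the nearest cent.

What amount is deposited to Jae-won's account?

$1889.88

Healthcare FSA: $58.74
Taxable wages = $2700.47 − $58.74 = $2641.73
Federal withholding: $2641.73 × 0.26 = $686.85
State unemployment insurance (employee share): only $93406.46 − $92064.99 = $1341.47 of this check is subject → $1341.47 × 0.005 = $6.71
AD&D insurance premium: $58.29
Total deductions = $58.74 + $686.85 + $6.71 + $58.29 = $810.59
Net pay = $2700.47 − $810.59 = $1889.88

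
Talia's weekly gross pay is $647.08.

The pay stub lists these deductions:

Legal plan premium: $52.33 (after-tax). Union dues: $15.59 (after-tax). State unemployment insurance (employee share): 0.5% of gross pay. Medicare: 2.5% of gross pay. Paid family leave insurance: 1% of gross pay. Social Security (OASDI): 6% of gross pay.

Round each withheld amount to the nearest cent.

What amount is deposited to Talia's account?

$514.45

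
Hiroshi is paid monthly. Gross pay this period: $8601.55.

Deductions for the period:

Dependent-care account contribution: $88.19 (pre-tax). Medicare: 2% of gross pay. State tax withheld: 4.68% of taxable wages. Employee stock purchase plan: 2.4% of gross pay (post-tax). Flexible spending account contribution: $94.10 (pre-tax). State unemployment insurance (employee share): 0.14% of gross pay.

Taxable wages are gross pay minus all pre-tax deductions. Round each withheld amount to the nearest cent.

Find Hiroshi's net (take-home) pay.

Flexible spending account contribution: $94.10
Dependent-care account contribution: $88.19
Pre-tax total = $94.10 + $88.19 = $182.29
Taxable wages = $8601.55 − $182.29 = $8419.26
State tax withheld: $8419.26 × 0.0468 = $394.02
State unemployment insurance (employee share): $8601.55 × 0.0014 = $12.04
Medicare: $8601.55 × 0.02 = $172.03
Employee stock purchase plan: $8601.55 × 0.024 = $206.44
Total deductions = $94.10 + $88.19 + $394.02 + $12.04 + $172.03 + $206.44 = $966.82
Net pay = $8601.55 − $966.82 = $7634.73

$7634.73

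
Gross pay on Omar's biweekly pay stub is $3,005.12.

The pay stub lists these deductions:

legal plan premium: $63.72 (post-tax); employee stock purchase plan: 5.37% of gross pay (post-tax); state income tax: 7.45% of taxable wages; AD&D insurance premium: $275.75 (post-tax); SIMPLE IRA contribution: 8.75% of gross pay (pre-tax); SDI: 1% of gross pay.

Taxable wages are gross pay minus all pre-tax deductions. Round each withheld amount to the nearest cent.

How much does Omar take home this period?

$2,006.99

SIMPLE IRA contribution: $3,005.12 × 0.0875 = $262.95
Taxable wages = $3,005.12 − $262.95 = $2,742.17
State income tax: $2,742.17 × 0.0745 = $204.29
SDI: $3,005.12 × 0.01 = $30.05
Legal plan premium: $63.72
Employee stock purchase plan: $3,005.12 × 0.0537 = $161.37
AD&D insurance premium: $275.75
Total deductions = $262.95 + $204.29 + $30.05 + $63.72 + $161.37 + $275.75 = $998.13
Net pay = $3,005.12 − $998.13 = $2,006.99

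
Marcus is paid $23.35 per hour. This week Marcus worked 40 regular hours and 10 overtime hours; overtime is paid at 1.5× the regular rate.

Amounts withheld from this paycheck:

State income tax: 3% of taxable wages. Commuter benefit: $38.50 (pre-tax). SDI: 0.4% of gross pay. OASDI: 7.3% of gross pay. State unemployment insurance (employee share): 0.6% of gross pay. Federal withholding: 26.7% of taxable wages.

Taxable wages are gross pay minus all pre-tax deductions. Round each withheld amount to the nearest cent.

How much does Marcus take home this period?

Regular pay: 40 × $23.35 = $934.00
Overtime pay: 10 × $23.35 × 1.5 = $350.25
Gross pay = $934.00 + $350.25 = $1,284.25
Commuter benefit: $38.50
Taxable wages = $1,284.25 − $38.50 = $1,245.75
State income tax: $1,245.75 × 0.03 = $37.37
Federal withholding: $1,245.75 × 0.267 = $332.62
SDI: $1,284.25 × 0.004 = $5.14
OASDI: $1,284.25 × 0.073 = $93.75
State unemployment insurance (employee share): $1,284.25 × 0.006 = $7.71
Total deductions = $38.50 + $37.37 + $332.62 + $5.14 + $93.75 + $7.71 = $515.09
Net pay = $1,284.25 − $515.09 = $769.16

$769.16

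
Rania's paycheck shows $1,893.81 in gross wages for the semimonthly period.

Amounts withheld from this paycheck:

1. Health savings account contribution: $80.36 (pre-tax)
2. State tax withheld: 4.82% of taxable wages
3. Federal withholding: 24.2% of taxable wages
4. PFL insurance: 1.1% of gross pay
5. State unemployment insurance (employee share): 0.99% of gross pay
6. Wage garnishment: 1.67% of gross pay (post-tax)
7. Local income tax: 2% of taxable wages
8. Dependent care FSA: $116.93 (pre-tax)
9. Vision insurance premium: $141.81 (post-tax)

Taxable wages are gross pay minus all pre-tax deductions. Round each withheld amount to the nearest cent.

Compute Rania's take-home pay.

$957.24

Dependent care FSA: $116.93
Health savings account contribution: $80.36
Pre-tax total = $116.93 + $80.36 = $197.29
Taxable wages = $1,893.81 − $197.29 = $1,696.52
Local income tax: $1,696.52 × 0.02 = $33.93
State tax withheld: $1,696.52 × 0.0482 = $81.77
Federal withholding: $1,696.52 × 0.242 = $410.56
State unemployment insurance (employee share): $1,893.81 × 0.0099 = $18.75
PFL insurance: $1,893.81 × 0.011 = $20.83
Wage garnishment: $1,893.81 × 0.0167 = $31.63
Vision insurance premium: $141.81
Total deductions = $116.93 + $80.36 + $33.93 + $81.77 + $410.56 + $18.75 + $20.83 + $31.63 + $141.81 = $936.57
Net pay = $1,893.81 − $936.57 = $957.24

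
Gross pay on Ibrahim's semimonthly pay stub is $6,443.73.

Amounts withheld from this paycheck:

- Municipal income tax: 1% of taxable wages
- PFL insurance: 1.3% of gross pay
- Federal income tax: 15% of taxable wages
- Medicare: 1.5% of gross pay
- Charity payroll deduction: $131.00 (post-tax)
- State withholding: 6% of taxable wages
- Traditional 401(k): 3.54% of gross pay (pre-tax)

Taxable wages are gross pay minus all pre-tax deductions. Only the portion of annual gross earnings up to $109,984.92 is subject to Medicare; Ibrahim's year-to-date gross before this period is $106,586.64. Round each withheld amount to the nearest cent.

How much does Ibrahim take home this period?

$4,582.44

Traditional 401(k): $6,443.73 × 0.0354 = $228.11
Taxable wages = $6,443.73 − $228.11 = $6,215.62
Federal income tax: $6,215.62 × 0.15 = $932.34
Municipal income tax: $6,215.62 × 0.01 = $62.16
State withholding: $6,215.62 × 0.06 = $372.94
PFL insurance: $6,443.73 × 0.013 = $83.77
Medicare: only $109,984.92 − $106,586.64 = $3,398.28 of this check is subject → $3,398.28 × 0.015 = $50.97
Charity payroll deduction: $131.00
Total deductions = $228.11 + $932.34 + $62.16 + $372.94 + $83.77 + $50.97 + $131.00 = $1,861.29
Net pay = $6,443.73 − $1,861.29 = $4,582.44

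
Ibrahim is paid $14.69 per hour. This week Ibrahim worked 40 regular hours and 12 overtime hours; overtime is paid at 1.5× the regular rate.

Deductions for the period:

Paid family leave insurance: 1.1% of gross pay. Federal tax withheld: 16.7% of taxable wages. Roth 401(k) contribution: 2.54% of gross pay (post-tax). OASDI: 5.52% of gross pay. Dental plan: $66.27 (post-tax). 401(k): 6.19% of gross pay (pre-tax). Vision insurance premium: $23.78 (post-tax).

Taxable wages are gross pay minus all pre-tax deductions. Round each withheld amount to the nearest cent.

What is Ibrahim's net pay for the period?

$497.71

Regular pay: 40 × $14.69 = $587.60
Overtime pay: 12 × $14.69 × 1.5 = $264.42
Gross pay = $587.60 + $264.42 = $852.02
401(k): $852.02 × 0.0619 = $52.74
Taxable wages = $852.02 − $52.74 = $799.28
Federal tax withheld: $799.28 × 0.167 = $133.48
OASDI: $852.02 × 0.0552 = $47.03
Paid family leave insurance: $852.02 × 0.011 = $9.37
Dental plan: $66.27
Vision insurance premium: $23.78
Roth 401(k) contribution: $852.02 × 0.0254 = $21.64
Total deductions = $52.74 + $133.48 + $47.03 + $9.37 + $66.27 + $23.78 + $21.64 = $354.31
Net pay = $852.02 − $354.31 = $497.71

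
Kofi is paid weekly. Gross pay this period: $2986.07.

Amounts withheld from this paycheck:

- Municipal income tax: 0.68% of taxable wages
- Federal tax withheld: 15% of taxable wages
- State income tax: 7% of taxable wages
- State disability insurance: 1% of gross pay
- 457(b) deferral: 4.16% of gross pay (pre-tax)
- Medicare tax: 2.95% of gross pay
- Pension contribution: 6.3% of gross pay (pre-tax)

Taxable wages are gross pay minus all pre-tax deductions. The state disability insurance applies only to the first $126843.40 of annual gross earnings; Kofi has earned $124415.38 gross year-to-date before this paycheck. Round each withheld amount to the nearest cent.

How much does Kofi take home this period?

$1954.96

Pension contribution: $2986.07 × 0.063 = $188.12
457(b) deferral: $2986.07 × 0.0416 = $124.22
Pre-tax total = $188.12 + $124.22 = $312.34
Taxable wages = $2986.07 − $312.34 = $2673.73
Federal tax withheld: $2673.73 × 0.15 = $401.06
State income tax: $2673.73 × 0.07 = $187.16
Municipal income tax: $2673.73 × 0.0068 = $18.18
Medicare tax: $2986.07 × 0.0295 = $88.09
State disability insurance: only $126843.40 − $124415.38 = $2428.02 of this check is subject → $2428.02 × 0.01 = $24.28
Total deductions = $188.12 + $124.22 + $401.06 + $187.16 + $18.18 + $88.09 + $24.28 = $1031.11
Net pay = $2986.07 − $1031.11 = $1954.96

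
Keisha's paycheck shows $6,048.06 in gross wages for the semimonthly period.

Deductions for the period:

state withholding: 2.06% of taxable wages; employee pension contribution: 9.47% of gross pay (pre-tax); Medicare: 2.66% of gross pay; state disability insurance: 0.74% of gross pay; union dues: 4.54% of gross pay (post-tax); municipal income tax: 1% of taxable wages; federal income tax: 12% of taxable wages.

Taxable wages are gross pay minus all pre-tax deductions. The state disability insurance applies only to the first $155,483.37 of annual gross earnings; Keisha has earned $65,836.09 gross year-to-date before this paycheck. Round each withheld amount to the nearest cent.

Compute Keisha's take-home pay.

Employee pension contribution: $6,048.06 × 0.0947 = $572.75
Taxable wages = $6,048.06 − $572.75 = $5,475.31
Federal income tax: $5,475.31 × 0.12 = $657.04
State withholding: $5,475.31 × 0.0206 = $112.79
Municipal income tax: $5,475.31 × 0.01 = $54.75
Medicare: $6,048.06 × 0.0266 = $160.88
State disability insurance: cap not yet reached, full $6,048.06 is subject → $6,048.06 × 0.0074 = $44.76
Union dues: $6,048.06 × 0.0454 = $274.58
Total deductions = $572.75 + $657.04 + $112.79 + $54.75 + $160.88 + $44.76 + $274.58 = $1,877.55
Net pay = $6,048.06 − $1,877.55 = $4,170.51

$4,170.51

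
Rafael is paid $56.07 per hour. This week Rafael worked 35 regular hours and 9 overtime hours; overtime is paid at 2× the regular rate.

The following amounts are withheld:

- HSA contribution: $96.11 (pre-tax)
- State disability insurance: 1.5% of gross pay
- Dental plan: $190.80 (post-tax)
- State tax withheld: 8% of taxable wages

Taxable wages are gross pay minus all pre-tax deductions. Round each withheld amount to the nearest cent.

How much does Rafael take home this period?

Regular pay: 35 × $56.07 = $1962.45
Overtime pay: 9 × $56.07 × 2 = $1009.26
Gross pay = $1962.45 + $1009.26 = $2971.71
HSA contribution: $96.11
Taxable wages = $2971.71 − $96.11 = $2875.60
State tax withheld: $2875.60 × 0.08 = $230.05
State disability insurance: $2971.71 × 0.015 = $44.58
Dental plan: $190.80
Total deductions = $96.11 + $230.05 + $44.58 + $190.80 = $561.54
Net pay = $2971.71 − $561.54 = $2410.17

$2410.17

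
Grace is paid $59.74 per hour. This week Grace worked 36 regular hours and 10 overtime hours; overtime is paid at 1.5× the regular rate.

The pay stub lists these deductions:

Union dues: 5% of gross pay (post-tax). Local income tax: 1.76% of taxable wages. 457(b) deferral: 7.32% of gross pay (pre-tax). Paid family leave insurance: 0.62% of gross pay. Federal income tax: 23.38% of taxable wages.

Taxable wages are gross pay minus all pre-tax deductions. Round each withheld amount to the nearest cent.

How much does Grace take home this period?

$1,942.60

Regular pay: 36 × $59.74 = $2,150.64
Overtime pay: 10 × $59.74 × 1.5 = $896.10
Gross pay = $2,150.64 + $896.10 = $3,046.74
457(b) deferral: $3,046.74 × 0.0732 = $223.02
Taxable wages = $3,046.74 − $223.02 = $2,823.72
Federal income tax: $2,823.72 × 0.2338 = $660.19
Local income tax: $2,823.72 × 0.0176 = $49.70
Paid family leave insurance: $3,046.74 × 0.0062 = $18.89
Union dues: $3,046.74 × 0.05 = $152.34
Total deductions = $223.02 + $660.19 + $49.70 + $18.89 + $152.34 = $1,104.14
Net pay = $3,046.74 − $1,104.14 = $1,942.60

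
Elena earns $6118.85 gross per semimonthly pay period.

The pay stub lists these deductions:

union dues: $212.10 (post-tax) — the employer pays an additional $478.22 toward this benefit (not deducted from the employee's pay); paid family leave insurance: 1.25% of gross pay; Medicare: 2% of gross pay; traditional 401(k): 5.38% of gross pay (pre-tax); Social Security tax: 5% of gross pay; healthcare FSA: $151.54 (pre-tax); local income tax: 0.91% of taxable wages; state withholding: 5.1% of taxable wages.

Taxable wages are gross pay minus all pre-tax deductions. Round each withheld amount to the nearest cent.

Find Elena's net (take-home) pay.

Healthcare FSA: $151.54
Traditional 401(k): $6118.85 × 0.0538 = $329.19
Pre-tax total = $151.54 + $329.19 = $480.73
Taxable wages = $6118.85 − $480.73 = $5638.12
State withholding: $5638.12 × 0.051 = $287.54
Local income tax: $5638.12 × 0.0091 = $51.31
Social Security tax: $6118.85 × 0.05 = $305.94
Paid family leave insurance: $6118.85 × 0.0125 = $76.49
Medicare: $6118.85 × 0.02 = $122.38
Union dues: $212.10
(Employer's $478.22 toward union dues is not withheld from the employee.)
Total deductions = $151.54 + $329.19 + $287.54 + $51.31 + $305.94 + $76.49 + $122.38 + $212.10 = $1536.49
Net pay = $6118.85 − $1536.49 = $4582.36

$4582.36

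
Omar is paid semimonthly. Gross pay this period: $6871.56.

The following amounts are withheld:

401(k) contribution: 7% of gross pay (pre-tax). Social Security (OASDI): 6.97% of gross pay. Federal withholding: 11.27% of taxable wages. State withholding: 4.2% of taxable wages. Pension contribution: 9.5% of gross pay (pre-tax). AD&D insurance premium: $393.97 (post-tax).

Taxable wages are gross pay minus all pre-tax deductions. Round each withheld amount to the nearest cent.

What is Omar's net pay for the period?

Pension contribution: $6871.56 × 0.095 = $652.80
401(k) contribution: $6871.56 × 0.07 = $481.01
Pre-tax total = $652.80 + $481.01 = $1133.81
Taxable wages = $6871.56 − $1133.81 = $5737.75
Federal withholding: $5737.75 × 0.1127 = $646.64
State withholding: $5737.75 × 0.042 = $240.99
Social Security (OASDI): $6871.56 × 0.0697 = $478.95
AD&D insurance premium: $393.97
Total deductions = $652.80 + $481.01 + $646.64 + $240.99 + $478.95 + $393.97 = $2894.36
Net pay = $6871.56 − $2894.36 = $3977.20

$3977.20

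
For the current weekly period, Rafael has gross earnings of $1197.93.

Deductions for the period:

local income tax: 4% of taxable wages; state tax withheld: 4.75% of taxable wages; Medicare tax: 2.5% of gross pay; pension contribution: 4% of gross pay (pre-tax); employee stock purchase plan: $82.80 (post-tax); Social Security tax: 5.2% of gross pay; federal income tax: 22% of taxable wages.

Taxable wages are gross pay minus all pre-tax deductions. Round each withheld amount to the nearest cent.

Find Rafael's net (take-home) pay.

$621.34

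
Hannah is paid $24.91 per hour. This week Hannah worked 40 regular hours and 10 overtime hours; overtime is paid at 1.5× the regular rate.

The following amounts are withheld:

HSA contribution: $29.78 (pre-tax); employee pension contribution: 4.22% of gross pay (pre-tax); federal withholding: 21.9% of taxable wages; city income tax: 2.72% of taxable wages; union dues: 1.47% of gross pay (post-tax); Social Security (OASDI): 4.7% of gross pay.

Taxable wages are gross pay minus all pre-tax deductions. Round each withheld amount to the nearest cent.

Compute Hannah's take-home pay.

Regular pay: 40 × $24.91 = $996.40
Overtime pay: 10 × $24.91 × 1.5 = $373.65
Gross pay = $996.40 + $373.65 = $1370.05
Employee pension contribution: $1370.05 × 0.0422 = $57.82
HSA contribution: $29.78
Pre-tax total = $57.82 + $29.78 = $87.60
Taxable wages = $1370.05 − $87.60 = $1282.45
Federal withholding: $1282.45 × 0.219 = $280.86
City income tax: $1282.45 × 0.0272 = $34.88
Social Security (OASDI): $1370.05 × 0.047 = $64.39
Union dues: $1370.05 × 0.0147 = $20.14
Total deductions = $57.82 + $29.78 + $280.86 + $34.88 + $64.39 + $20.14 = $487.87
Net pay = $1370.05 − $487.87 = $882.18

$882.18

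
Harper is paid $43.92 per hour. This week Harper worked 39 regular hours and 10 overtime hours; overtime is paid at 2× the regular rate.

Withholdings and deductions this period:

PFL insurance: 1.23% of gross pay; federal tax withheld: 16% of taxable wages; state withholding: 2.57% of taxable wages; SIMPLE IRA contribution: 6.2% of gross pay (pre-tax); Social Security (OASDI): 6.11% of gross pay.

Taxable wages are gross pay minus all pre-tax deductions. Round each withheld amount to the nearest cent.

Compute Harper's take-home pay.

Regular pay: 39 × $43.92 = $1,712.88
Overtime pay: 10 × $43.92 × 2 = $878.40
Gross pay = $1,712.88 + $878.40 = $2,591.28
SIMPLE IRA contribution: $2,591.28 × 0.062 = $160.66
Taxable wages = $2,591.28 − $160.66 = $2,430.62
State withholding: $2,430.62 × 0.0257 = $62.47
Federal tax withheld: $2,430.62 × 0.16 = $388.90
PFL insurance: $2,591.28 × 0.0123 = $31.87
Social Security (OASDI): $2,591.28 × 0.0611 = $158.33
Total deductions = $160.66 + $62.47 + $388.90 + $31.87 + $158.33 = $802.23
Net pay = $2,591.28 − $802.23 = $1,789.05

$1,789.05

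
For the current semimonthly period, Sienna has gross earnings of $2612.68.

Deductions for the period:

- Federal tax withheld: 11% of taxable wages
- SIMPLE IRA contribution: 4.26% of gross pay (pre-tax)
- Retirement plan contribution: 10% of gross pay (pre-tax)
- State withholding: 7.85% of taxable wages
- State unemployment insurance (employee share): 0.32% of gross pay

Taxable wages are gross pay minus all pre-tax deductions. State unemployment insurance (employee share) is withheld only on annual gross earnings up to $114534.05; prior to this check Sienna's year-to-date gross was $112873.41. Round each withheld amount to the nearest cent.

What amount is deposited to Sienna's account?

$1812.54

Retirement plan contribution: $2612.68 × 0.1 = $261.27
SIMPLE IRA contribution: $2612.68 × 0.0426 = $111.30
Pre-tax total = $261.27 + $111.30 = $372.57
Taxable wages = $2612.68 − $372.57 = $2240.11
State withholding: $2240.11 × 0.0785 = $175.85
Federal tax withheld: $2240.11 × 0.11 = $246.41
State unemployment insurance (employee share): only $114534.05 − $112873.41 = $1660.64 of this check is subject → $1660.64 × 0.0032 = $5.31
Total deductions = $261.27 + $111.30 + $175.85 + $246.41 + $5.31 = $800.14
Net pay = $2612.68 − $800.14 = $1812.54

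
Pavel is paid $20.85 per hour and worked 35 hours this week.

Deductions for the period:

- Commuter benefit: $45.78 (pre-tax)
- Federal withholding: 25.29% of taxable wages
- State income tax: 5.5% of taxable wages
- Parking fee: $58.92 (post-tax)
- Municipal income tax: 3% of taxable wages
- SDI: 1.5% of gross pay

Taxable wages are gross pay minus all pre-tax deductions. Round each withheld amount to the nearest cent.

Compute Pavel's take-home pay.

Gross pay: 35 × $20.85 = $729.75
Commuter benefit: $45.78
Taxable wages = $729.75 − $45.78 = $683.97
Municipal income tax: $683.97 × 0.03 = $20.52
Federal withholding: $683.97 × 0.2529 = $172.98
State income tax: $683.97 × 0.055 = $37.62
SDI: $729.75 × 0.015 = $10.95
Parking fee: $58.92
Total deductions = $45.78 + $20.52 + $172.98 + $37.62 + $10.95 + $58.92 = $346.77
Net pay = $729.75 − $346.77 = $382.98

$382.98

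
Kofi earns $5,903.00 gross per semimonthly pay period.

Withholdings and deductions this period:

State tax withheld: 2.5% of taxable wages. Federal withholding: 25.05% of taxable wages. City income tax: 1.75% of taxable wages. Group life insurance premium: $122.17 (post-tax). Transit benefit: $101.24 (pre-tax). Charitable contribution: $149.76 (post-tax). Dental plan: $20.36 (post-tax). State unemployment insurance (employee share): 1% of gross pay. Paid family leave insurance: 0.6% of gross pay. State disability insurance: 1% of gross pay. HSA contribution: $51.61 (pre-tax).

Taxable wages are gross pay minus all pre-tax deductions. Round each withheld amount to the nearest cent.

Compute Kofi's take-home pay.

$3,619.59

Transit benefit: $101.24
HSA contribution: $51.61
Pre-tax total = $101.24 + $51.61 = $152.85
Taxable wages = $5,903.00 − $152.85 = $5,750.15
Federal withholding: $5,750.15 × 0.2505 = $1,440.41
City income tax: $5,750.15 × 0.0175 = $100.63
State tax withheld: $5,750.15 × 0.025 = $143.75
Paid family leave insurance: $5,903.00 × 0.006 = $35.42
State unemployment insurance (employee share): $5,903.00 × 0.01 = $59.03
State disability insurance: $5,903.00 × 0.01 = $59.03
Charitable contribution: $149.76
Group life insurance premium: $122.17
Dental plan: $20.36
Total deductions = $101.24 + $51.61 + $1,440.41 + $100.63 + $143.75 + $35.42 + $59.03 + $59.03 + $149.76 + $122.17 + $20.36 = $2,283.41
Net pay = $5,903.00 − $2,283.41 = $3,619.59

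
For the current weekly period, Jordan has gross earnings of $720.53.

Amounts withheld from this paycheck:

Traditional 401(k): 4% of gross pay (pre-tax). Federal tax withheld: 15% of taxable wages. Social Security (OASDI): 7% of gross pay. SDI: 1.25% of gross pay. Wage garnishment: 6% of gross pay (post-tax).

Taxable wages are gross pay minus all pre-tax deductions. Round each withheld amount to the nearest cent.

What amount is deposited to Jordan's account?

$485.27

Traditional 401(k): $720.53 × 0.04 = $28.82
Taxable wages = $720.53 − $28.82 = $691.71
Federal tax withheld: $691.71 × 0.15 = $103.76
Social Security (OASDI): $720.53 × 0.07 = $50.44
SDI: $720.53 × 0.0125 = $9.01
Wage garnishment: $720.53 × 0.06 = $43.23
Total deductions = $28.82 + $103.76 + $50.44 + $9.01 + $43.23 = $235.26
Net pay = $720.53 − $235.26 = $485.27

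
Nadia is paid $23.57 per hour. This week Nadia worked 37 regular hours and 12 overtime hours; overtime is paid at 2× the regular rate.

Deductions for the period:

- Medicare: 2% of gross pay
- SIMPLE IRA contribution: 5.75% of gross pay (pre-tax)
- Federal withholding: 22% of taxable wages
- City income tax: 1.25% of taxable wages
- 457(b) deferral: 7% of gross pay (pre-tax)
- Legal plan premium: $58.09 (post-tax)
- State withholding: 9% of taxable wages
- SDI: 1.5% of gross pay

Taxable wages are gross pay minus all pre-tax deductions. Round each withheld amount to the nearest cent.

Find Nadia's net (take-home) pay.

$741.48

Regular pay: 37 × $23.57 = $872.09
Overtime pay: 12 × $23.57 × 2 = $565.68
Gross pay = $872.09 + $565.68 = $1,437.77
SIMPLE IRA contribution: $1,437.77 × 0.0575 = $82.67
457(b) deferral: $1,437.77 × 0.07 = $100.64
Pre-tax total = $82.67 + $100.64 = $183.31
Taxable wages = $1,437.77 − $183.31 = $1,254.46
City income tax: $1,254.46 × 0.0125 = $15.68
State withholding: $1,254.46 × 0.09 = $112.90
Federal withholding: $1,254.46 × 0.22 = $275.98
SDI: $1,437.77 × 0.015 = $21.57
Medicare: $1,437.77 × 0.02 = $28.76
Legal plan premium: $58.09
Total deductions = $82.67 + $100.64 + $15.68 + $112.90 + $275.98 + $21.57 + $28.76 + $58.09 = $696.29
Net pay = $1,437.77 − $696.29 = $741.48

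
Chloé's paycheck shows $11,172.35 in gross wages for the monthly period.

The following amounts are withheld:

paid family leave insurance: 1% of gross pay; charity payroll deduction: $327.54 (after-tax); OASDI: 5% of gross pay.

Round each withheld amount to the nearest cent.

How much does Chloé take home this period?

OASDI: $11,172.35 × 0.05 = $558.62
Paid family leave insurance: $11,172.35 × 0.01 = $111.72
Charity payroll deduction: $327.54
Total deductions = $558.62 + $111.72 + $327.54 = $997.88
Net pay = $11,172.35 − $997.88 = $10,174.47

$10,174.47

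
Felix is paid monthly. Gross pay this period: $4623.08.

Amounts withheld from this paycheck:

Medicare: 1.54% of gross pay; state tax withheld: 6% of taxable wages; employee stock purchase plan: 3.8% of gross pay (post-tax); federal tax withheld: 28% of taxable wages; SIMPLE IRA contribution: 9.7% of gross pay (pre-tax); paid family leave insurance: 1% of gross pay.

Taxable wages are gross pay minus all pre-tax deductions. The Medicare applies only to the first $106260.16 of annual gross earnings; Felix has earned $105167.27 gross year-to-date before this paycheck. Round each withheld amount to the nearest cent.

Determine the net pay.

SIMPLE IRA contribution: $4623.08 × 0.097 = $448.44
Taxable wages = $4623.08 − $448.44 = $4174.64
Federal tax withheld: $4174.64 × 0.28 = $1168.90
State tax withheld: $4174.64 × 0.06 = $250.48
Paid family leave insurance: $4623.08 × 0.01 = $46.23
Medicare: only $106260.16 − $105167.27 = $1092.89 of this check is subject → $1092.89 × 0.0154 = $16.83
Employee stock purchase plan: $4623.08 × 0.038 = $175.68
Total deductions = $448.44 + $1168.90 + $250.48 + $46.23 + $16.83 + $175.68 = $2106.56
Net pay = $4623.08 − $2106.56 = $2516.52

$2516.52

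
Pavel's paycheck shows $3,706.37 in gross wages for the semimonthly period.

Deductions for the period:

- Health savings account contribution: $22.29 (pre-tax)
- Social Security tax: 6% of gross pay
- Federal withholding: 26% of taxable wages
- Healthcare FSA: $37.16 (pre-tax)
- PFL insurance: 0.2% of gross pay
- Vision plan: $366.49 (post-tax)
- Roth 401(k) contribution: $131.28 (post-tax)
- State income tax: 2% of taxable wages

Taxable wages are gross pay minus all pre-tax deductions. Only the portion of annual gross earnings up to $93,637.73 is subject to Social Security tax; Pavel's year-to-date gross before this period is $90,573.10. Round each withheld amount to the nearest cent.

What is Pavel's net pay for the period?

$1,936.72

Health savings account contribution: $22.29
Healthcare FSA: $37.16
Pre-tax total = $22.29 + $37.16 = $59.45
Taxable wages = $3,706.37 − $59.45 = $3,646.92
State income tax: $3,646.92 × 0.02 = $72.94
Federal withholding: $3,646.92 × 0.26 = $948.20
Social Security tax: only $93,637.73 − $90,573.10 = $3,064.63 of this check is subject → $3,064.63 × 0.06 = $183.88
PFL insurance: $3,706.37 × 0.002 = $7.41
Vision plan: $366.49
Roth 401(k) contribution: $131.28
Total deductions = $22.29 + $37.16 + $72.94 + $948.20 + $183.88 + $7.41 + $366.49 + $131.28 = $1,769.65
Net pay = $3,706.37 − $1,769.65 = $1,936.72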